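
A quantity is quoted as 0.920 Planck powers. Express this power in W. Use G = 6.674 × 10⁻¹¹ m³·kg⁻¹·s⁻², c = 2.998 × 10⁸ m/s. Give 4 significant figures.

One Planck power: P_P = c⁵/G = 3.629 × 10⁵² W.
0.920 × 3.629 × 10⁵² W = 3.339 × 10⁵² W

3.339 × 10⁵² W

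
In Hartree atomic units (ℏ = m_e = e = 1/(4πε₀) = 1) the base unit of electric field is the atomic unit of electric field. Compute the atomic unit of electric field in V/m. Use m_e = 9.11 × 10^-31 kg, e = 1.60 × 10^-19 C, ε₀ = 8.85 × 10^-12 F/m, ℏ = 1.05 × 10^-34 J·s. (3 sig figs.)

5.20 × 10^11 V/m

E_au = E_h/(e a₀) = m_e²e⁵/((4πε₀)³ℏ⁴)
E_h = 4.38 × 10^-18 J
a₀ = 5.26 × 10^-11 m
E_h/(e·a₀) = 5.20 × 10^11 V/m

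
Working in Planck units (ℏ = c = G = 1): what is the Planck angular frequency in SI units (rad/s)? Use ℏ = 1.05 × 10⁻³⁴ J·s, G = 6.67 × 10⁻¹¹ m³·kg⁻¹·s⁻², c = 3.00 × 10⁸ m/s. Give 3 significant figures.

From ℏ = c = G = 1 the angular frequency scale is ω_P = √(c⁵/(ℏG)).
  = √(3.47 × 10⁸⁶)
  = 1.86 × 10⁴³ rad/s

1.86 × 10⁴³ rad/s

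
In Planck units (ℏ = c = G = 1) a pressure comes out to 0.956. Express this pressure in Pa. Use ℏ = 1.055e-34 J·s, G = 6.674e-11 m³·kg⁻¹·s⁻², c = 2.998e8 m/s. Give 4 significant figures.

4.428e113 Pa

One Planck pressure: p_P = c⁷/(ℏG²) = 4.632e113 Pa.
0.956 × 4.632e113 Pa = 4.428e113 Pa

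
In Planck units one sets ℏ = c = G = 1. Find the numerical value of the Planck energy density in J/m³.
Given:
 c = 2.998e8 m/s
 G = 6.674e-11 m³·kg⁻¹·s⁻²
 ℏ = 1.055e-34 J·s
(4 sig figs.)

u_P = c⁷/(ℏG²)
  = 2.177e59 / 4.699e-55
  = 4.632e113 J/m³

4.632e113 J/m³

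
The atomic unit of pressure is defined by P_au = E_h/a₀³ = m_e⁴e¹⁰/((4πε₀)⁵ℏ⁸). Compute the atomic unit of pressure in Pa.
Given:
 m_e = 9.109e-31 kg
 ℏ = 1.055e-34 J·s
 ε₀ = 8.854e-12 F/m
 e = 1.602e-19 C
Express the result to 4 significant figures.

2.929e13 Pa

P_au = E_h/a₀³ = m_e⁴e¹⁰/((4πε₀)⁵ℏ⁸)
E_h = 4.354e-18 J
a₀ = 5.297e-11 m
E_h/a₀³ = 2.929e13 Pa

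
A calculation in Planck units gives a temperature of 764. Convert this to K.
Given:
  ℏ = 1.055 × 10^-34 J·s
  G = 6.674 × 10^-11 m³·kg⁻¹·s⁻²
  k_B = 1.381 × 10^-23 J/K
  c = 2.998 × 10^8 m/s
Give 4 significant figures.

1.082 × 10^35 K

One Planck temperature: T_P = √(ℏc⁵/G) / k_B = 1.417 × 10^32 K.
764 × 1.417 × 10^32 K = 1.082 × 10^35 K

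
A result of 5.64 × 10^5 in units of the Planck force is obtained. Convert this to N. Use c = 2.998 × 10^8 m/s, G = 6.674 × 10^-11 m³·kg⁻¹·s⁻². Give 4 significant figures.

One Planck force: F_P = c⁴/G = 1.210 × 10^44 N.
5.64 × 10^5 × 1.210 × 10^44 N = 6.827 × 10^49 N

6.827 × 10^49 N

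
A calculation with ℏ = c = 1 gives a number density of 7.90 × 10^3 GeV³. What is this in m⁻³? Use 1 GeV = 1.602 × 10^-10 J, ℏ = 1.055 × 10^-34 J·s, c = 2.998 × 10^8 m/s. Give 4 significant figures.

Number density is [L]⁻³ = [E]³/(ℏc)³.
1 GeV³ → 1/(ℏc)³ × (1 GeV in J)³ = 1.299 × 10^47 m⁻³.
Result: 7.90 × 10^3 × 1.299 × 10^47 = 1.027 × 10^51 m⁻³.

1.027 × 10^51 m⁻³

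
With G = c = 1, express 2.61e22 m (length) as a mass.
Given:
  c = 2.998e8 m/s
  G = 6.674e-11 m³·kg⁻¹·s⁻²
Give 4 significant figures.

3.515e49 kg

Length → mass via c²/G.
2.61e22 m × (c²/G) = 3.515e49 kg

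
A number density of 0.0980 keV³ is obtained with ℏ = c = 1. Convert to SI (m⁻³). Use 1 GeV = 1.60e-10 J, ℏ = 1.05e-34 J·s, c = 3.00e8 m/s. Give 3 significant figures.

1.28e28 m⁻³

Number density is [L]⁻³ = [E]³/(ℏc)³.
1 GeV³ → 1/(ℏc)³ × (1 GeV in J)³ = 1.31e47 m⁻³.
Convert the energy scale: 0.0980 keV³ = 9.80e-20 GeV³.
Result: 9.80e-20 × 1.31e47 = 1.28e28 m⁻³.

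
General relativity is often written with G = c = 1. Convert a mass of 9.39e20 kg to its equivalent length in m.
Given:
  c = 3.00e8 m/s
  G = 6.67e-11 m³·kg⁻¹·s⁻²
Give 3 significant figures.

6.96e-7 m

In G = c = 1 units mass has dimensions of length; the conversion factor is G/c².
9.39e20 kg × (G/c²) = 6.96e-7 m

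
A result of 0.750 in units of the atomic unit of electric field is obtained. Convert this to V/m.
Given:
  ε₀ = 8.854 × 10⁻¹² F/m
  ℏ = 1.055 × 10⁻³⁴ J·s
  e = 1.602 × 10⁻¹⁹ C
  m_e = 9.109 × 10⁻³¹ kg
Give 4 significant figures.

3.848 × 10¹¹ V/m

One atomic unit of electric field: E_au = E_h/(e a₀) = m_e²e⁵/((4πε₀)³ℏ⁴) = 5.131 × 10¹¹ V/m.
0.750 × 5.131 × 10¹¹ V/m = 3.848 × 10¹¹ V/m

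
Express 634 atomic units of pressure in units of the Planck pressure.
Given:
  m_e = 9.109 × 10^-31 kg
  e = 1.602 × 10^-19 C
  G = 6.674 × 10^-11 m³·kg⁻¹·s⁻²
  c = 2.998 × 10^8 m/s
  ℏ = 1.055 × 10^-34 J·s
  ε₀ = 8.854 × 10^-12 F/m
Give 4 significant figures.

atomic unit of pressure: P_au = E_h/a₀³ = m_e⁴e¹⁰/((4πε₀)⁵ℏ⁸) = 2.929 × 10^13 Pa
Planck pressure: p_P = c⁷/(ℏG²) = 4.632 × 10^113 Pa
634 × 2.929 × 10^13 / 4.632 × 10^113 = 4.009 × 10^-98

4.009 × 10^-98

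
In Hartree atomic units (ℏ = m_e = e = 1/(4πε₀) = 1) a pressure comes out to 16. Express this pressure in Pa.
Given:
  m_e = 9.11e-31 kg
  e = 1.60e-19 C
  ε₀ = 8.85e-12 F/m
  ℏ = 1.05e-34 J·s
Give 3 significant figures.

4.82e14 Pa

One atomic unit of pressure: P_au = E_h/a₀³ = m_e⁴e¹⁰/((4πε₀)⁵ℏ⁸) = 3.01e13 Pa.
16 × 3.01e13 Pa = 4.82e14 Pa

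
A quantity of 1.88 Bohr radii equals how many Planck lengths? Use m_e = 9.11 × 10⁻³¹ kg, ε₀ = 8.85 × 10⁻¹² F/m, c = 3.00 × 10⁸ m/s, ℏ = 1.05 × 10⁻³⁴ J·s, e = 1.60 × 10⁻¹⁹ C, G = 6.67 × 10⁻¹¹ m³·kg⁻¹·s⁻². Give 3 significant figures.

Bohr radius: a₀ = 4πε₀ℏ²/(m_e e²) = 5.26 × 10⁻¹¹ m
Planck length: ℓ_P = √(ℏG/c³) = 1.61 × 10⁻³⁵ m
1.88 × 5.26 × 10⁻¹¹ / 1.61 × 10⁻³⁵ = 6.14 × 10²⁴

6.14 × 10²⁴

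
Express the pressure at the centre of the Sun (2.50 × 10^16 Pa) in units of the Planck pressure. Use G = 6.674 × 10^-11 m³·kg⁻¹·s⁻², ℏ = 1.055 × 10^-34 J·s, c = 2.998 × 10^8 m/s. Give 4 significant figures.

Planck pressure: p_P = c⁷/(ℏG²) = 4.632 × 10^113 Pa.
2.50 × 10^16 / 4.632 × 10^113 = 5.397 × 10^-98

5.397 × 10^-98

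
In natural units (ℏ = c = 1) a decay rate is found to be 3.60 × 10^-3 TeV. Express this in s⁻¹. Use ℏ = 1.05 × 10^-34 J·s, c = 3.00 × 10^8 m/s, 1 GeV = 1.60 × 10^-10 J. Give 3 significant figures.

A rate is [E]/ℏ; divide by ℏ.
1 GeV → 1/ℏ × (1 GeV in J) = 1.52 × 10^24 s⁻¹.
Convert the energy scale: 3.60 × 10^-3 TeV = 3.60 GeV.
Result: 3.60 × 1.52 × 10^24 = 5.49 × 10^24 s⁻¹.

5.49 × 10^24 s⁻¹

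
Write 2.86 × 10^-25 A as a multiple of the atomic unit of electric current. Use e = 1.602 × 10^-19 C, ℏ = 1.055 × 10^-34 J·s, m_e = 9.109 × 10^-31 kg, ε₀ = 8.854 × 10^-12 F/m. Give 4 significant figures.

atomic unit of electric current: I_au = e E_h/ℏ = m_e e⁵/((4πε₀)²ℏ³) = 6.612 × 10^-3 A.
2.86 × 10^-25 / 6.612 × 10^-3 = 4.326 × 10^-23

4.326 × 10^-23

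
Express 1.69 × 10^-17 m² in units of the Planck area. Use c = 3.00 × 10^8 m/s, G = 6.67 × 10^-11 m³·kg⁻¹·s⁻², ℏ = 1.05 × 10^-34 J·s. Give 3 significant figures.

6.52 × 10^52

Planck area: A_P = ℏG/c³ = 2.59 × 10^-70 m².
1.69 × 10^-17 / 2.59 × 10^-70 = 6.52 × 10^52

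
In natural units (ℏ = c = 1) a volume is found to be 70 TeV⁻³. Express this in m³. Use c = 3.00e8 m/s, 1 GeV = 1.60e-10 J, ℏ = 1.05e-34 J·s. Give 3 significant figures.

5.34e-55 m³

Volume is [L]³ = [E]⁻³·(ℏc)³.
1 GeV⁻³ → (ℏc)³ × (1 GeV in J)⁻³ = 7.63e-48 m³.
Convert the energy scale: 70 TeV⁻³ = 7.00e-8 GeV⁻³.
Result: 7.00e-8 × 7.63e-48 = 5.34e-55 m³.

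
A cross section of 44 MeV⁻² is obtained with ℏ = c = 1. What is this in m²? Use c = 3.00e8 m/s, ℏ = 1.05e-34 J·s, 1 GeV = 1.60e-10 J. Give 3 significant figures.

1.71e-24 m²

Area is [L]² = [E]⁻²·(ℏc)²; restore (ℏc)².
1 GeV⁻² → (ℏc)² × (1 GeV in J)⁻² = 3.88e-32 m².
Convert the energy scale: 44 MeV⁻² = 4.40e7 GeV⁻².
Result: 4.40e7 × 3.88e-32 = 1.71e-24 m².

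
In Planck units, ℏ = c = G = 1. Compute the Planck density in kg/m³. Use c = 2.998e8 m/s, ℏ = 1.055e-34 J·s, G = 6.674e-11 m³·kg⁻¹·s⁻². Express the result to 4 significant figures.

5.154e96 kg/m³

Dimensional analysis gives ρ_P = c⁵/(ℏG²).
  = 2.422e42 / 4.699e-55
  = 5.154e96 kg/m³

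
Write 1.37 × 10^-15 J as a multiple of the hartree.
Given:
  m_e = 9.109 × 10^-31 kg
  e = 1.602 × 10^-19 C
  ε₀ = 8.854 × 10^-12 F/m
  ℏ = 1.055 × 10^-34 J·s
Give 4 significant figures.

314.6

hartree: E_h = m_e e⁴/(4πε₀ℏ)² = 4.354 × 10^-18 J.
1.37 × 10^-15 / 4.354 × 10^-18 = 314.6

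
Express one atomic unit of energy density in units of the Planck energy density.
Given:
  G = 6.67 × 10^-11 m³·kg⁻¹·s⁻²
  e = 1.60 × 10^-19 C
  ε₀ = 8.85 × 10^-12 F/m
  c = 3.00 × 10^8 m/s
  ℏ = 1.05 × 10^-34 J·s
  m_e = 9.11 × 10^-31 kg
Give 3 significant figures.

6.44 × 10^-101

atomic unit of energy density: u_au = E_h/a₀³ = m_e⁴e¹⁰/((4πε₀)⁵ℏ⁸) = 3.01 × 10^13 J/m³
Planck energy density: u_P = c⁷/(ℏG²) = 4.68 × 10^113 J/m³
ratio = 3.01 × 10^13 / 4.68 × 10^113 = 6.44 × 10^-101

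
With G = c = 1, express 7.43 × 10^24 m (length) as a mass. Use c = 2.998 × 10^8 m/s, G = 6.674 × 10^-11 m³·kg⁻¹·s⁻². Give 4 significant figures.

Length → mass via c²/G.
7.43 × 10^24 m × (c²/G) = 1.001 × 10^52 kg

1.001 × 10^52 kg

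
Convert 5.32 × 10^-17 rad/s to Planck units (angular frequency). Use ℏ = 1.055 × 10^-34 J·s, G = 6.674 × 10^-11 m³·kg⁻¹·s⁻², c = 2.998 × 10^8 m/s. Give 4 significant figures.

2.868 × 10^-60

Planck angular frequency: ω_P = √(c⁵/(ℏG)) = 1.855 × 10^43 rad/s.
5.32 × 10^-17 / 1.855 × 10^43 = 2.868 × 10^-60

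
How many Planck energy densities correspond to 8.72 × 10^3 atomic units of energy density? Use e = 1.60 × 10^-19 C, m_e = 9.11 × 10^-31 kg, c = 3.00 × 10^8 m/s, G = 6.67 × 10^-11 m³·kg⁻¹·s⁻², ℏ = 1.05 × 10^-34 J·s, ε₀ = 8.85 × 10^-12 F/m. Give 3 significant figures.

5.61 × 10^-97

atomic unit of energy density: u_au = E_h/a₀³ = m_e⁴e¹⁰/((4πε₀)⁵ℏ⁸) = 3.01 × 10^13 J/m³
Planck energy density: u_P = c⁷/(ℏG²) = 4.68 × 10^113 J/m³
8.72 × 10^3 × 3.01 × 10^13 / 4.68 × 10^113 = 5.61 × 10^-97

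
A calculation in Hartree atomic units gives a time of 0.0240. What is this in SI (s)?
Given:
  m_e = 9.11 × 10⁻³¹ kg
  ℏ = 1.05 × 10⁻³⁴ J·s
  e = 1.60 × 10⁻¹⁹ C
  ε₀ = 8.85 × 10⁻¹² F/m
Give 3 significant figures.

5.76 × 10⁻¹⁹ s

One atomic unit of time: τ_au = (4πε₀)²ℏ³/(m_e e⁴) = 2.40 × 10⁻¹⁷ s.
0.0240 × 2.40 × 10⁻¹⁷ s = 5.76 × 10⁻¹⁹ s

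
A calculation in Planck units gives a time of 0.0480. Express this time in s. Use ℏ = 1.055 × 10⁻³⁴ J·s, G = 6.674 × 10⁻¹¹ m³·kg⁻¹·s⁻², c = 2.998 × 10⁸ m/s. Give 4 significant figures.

2.588 × 10⁻⁴⁵ s

One Planck time: t_P = √(ℏG/c⁵) = 5.392 × 10⁻⁴⁴ s.
0.0480 × 5.392 × 10⁻⁴⁴ s = 2.588 × 10⁻⁴⁵ s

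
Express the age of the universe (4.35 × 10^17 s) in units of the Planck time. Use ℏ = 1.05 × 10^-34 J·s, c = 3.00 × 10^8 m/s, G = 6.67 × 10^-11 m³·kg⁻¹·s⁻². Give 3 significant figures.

Planck time: t_P = √(ℏG/c⁵) = 5.37 × 10^-44 s.
4.35 × 10^17 / 5.37 × 10^-44 = 8.10 × 10^60

8.10 × 10^60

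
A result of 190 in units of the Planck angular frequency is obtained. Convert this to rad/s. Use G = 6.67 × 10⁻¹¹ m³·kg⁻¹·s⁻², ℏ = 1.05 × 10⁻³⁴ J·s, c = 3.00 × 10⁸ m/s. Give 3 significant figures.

One Planck angular frequency: ω_P = √(c⁵/(ℏG)) = 1.86 × 10⁴³ rad/s.
190 × 1.86 × 10⁴³ rad/s = 3.54 × 10⁴⁵ rad/s

3.54 × 10⁴⁵ rad/s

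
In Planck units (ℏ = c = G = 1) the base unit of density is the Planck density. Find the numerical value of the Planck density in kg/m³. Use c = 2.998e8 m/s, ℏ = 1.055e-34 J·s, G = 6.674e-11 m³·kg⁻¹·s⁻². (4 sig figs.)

5.154e96 kg/m³

ρ_P = c⁵/(ℏG²)
  = 2.422e42 / 4.699e-55
  = 5.154e96 kg/m³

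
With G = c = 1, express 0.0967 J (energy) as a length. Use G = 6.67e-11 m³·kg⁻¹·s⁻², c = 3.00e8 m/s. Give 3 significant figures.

7.96e-46 m

Energy → length via G/c⁴.
0.0967 J × (G/c⁴) = 7.96e-46 m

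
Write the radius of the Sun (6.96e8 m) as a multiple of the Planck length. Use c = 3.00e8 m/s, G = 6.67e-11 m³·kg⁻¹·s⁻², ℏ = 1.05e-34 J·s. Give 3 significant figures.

4.32e43

Planck length: ℓ_P = √(ℏG/c³) = 1.61e-35 m.
6.96e8 / 1.61e-35 = 4.32e43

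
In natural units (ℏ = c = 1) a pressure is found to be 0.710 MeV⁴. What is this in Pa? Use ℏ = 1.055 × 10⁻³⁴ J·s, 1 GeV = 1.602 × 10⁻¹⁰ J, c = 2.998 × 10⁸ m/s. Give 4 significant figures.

1.478 × 10²⁵ Pa

Pressure is [E]/[L]³ = [E]⁴/(ℏc)³.
1 GeV⁴ → 1/(ℏc)³ × (1 GeV in J)⁴ = 2.082 × 10³⁷ Pa.
Convert the energy scale: 0.710 MeV⁴ = 7.10 × 10⁻¹³ GeV⁴.
Result: 7.10 × 10⁻¹³ × 2.082 × 10³⁷ = 1.478 × 10²⁵ Pa.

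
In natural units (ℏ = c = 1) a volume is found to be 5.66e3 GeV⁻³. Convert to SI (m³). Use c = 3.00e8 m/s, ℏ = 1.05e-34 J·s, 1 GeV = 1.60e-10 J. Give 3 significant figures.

Volume is [L]³ = [E]⁻³·(ℏc)³.
1 GeV⁻³ → (ℏc)³ × (1 GeV in J)⁻³ = 7.63e-48 m³.
Result: 5.66e3 × 7.63e-48 = 4.32e-44 m³.

4.32e-44 m³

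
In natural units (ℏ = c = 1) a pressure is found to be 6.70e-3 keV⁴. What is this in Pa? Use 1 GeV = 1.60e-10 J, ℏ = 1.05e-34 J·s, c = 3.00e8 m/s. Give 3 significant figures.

1.40e11 Pa

Pressure is [E]/[L]³ = [E]⁴/(ℏc)³.
1 GeV⁴ → 1/(ℏc)³ × (1 GeV in J)⁴ = 2.10e37 Pa.
Convert the energy scale: 6.70e-3 keV⁴ = 6.70e-27 GeV⁴.
Result: 6.70e-27 × 2.10e37 = 1.40e11 Pa.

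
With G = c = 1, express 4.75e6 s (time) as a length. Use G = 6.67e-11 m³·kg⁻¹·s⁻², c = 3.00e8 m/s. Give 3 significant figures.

1.43e15 m

Time → length via c.
4.75e6 s × (c) = 1.43e15 m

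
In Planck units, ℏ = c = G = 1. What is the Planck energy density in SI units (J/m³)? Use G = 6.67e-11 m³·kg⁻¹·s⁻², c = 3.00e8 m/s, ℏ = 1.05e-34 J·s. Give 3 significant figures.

4.68e113 J/m³

From ℏ = c = G = 1 the energy density scale is u_P = c⁷/(ℏG²).
  = 2.19e59 / 4.67e-55
  = 4.68e113 J/m³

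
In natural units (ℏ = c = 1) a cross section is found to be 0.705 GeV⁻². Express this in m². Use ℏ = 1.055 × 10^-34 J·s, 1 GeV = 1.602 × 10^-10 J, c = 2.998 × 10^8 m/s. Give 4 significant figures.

2.748 × 10^-32 m²

Area is [L]² = [E]⁻²·(ℏc)²; restore (ℏc)².
1 GeV⁻² → (ℏc)² × (1 GeV in J)⁻² = 3.898 × 10^-32 m².
Result: 0.705 × 3.898 × 10^-32 = 2.748 × 10^-32 m².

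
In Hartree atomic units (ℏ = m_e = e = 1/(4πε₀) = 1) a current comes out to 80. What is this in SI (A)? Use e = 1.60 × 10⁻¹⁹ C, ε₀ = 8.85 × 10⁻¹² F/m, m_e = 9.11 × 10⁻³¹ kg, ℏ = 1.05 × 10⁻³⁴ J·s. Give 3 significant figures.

0.534 A

One atomic unit of electric current: I_au = e E_h/ℏ = m_e e⁵/((4πε₀)²ℏ³) = 6.67 × 10⁻³ A.
80 × 6.67 × 10⁻³ A = 0.534 A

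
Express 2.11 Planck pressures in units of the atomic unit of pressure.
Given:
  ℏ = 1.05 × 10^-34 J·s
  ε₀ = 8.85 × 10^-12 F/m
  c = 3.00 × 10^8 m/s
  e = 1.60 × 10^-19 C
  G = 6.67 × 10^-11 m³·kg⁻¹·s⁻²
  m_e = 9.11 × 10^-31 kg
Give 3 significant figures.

Planck pressure: p_P = c⁷/(ℏG²) = 4.68 × 10^113 Pa
atomic unit of pressure: P_au = E_h/a₀³ = m_e⁴e¹⁰/((4πε₀)⁵ℏ⁸) = 3.01 × 10^13 Pa
2.11 × 4.68 × 10^113 / 3.01 × 10^13 = 3.28 × 10^100

3.28 × 10^100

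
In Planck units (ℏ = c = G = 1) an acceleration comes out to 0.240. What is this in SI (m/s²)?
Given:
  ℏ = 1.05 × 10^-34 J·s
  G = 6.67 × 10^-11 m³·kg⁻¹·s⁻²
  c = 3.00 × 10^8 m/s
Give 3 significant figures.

1.34 × 10^51 m/s²

One Planck acceleration: a_P = √(c⁷/(ℏG)) = 5.59 × 10^51 m/s².
0.240 × 5.59 × 10^51 m/s² = 1.34 × 10^51 m/s²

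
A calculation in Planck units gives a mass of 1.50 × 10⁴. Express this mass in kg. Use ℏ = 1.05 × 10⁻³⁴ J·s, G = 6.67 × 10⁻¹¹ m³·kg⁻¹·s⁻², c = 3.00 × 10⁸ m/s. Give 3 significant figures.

3.26 × 10⁻⁴ kg

One Planck mass: m_P = √(ℏc/G) = 2.17 × 10⁻⁸ kg.
1.50 × 10⁴ × 2.17 × 10⁻⁸ kg = 3.26 × 10⁻⁴ kg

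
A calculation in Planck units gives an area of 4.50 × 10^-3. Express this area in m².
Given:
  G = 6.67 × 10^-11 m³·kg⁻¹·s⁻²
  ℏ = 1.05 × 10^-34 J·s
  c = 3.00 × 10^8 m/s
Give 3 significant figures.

One Planck area: A_P = ℏG/c³ = 2.59 × 10^-70 m².
4.50 × 10^-3 × 2.59 × 10^-70 m² = 1.17 × 10^-72 m²

1.17 × 10^-72 m²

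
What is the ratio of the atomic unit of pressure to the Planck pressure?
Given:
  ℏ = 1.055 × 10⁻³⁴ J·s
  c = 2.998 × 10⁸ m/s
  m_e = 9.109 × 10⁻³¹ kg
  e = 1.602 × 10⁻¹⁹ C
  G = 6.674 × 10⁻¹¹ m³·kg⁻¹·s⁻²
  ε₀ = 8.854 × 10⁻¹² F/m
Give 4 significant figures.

6.323 × 10⁻¹⁰¹

atomic unit of pressure: P_au = E_h/a₀³ = m_e⁴e¹⁰/((4πε₀)⁵ℏ⁸) = 2.929 × 10¹³ Pa
Planck pressure: p_P = c⁷/(ℏG²) = 4.632 × 10¹¹³ Pa
ratio = 2.929 × 10¹³ / 4.632 × 10¹¹³ = 6.323 × 10⁻¹⁰¹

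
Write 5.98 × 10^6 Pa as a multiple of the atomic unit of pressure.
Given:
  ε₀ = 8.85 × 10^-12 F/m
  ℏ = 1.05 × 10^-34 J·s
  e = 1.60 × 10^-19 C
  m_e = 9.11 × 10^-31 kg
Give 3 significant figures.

1.98 × 10^-7

atomic unit of pressure: P_au = E_h/a₀³ = m_e⁴e¹⁰/((4πε₀)⁵ℏ⁸) = 3.01 × 10^13 Pa.
5.98 × 10^6 / 3.01 × 10^13 = 1.98 × 10^-7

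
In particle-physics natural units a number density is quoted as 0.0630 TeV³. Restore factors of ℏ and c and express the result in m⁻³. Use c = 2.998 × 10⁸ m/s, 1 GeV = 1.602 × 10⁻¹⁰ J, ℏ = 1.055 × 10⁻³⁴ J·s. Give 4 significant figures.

8.186 × 10⁵⁴ m⁻³

Number density is [L]⁻³ = [E]³/(ℏc)³.
1 GeV³ → 1/(ℏc)³ × (1 GeV in J)³ = 1.299 × 10⁴⁷ m⁻³.
Convert the energy scale: 0.0630 TeV³ = 6.30 × 10⁷ GeV³.
Result: 6.30 × 10⁷ × 1.299 × 10⁴⁷ = 8.186 × 10⁵⁴ m⁻³.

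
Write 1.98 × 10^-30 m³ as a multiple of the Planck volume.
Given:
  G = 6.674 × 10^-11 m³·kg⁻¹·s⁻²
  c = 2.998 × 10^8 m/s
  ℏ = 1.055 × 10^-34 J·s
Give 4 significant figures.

4.688 × 10^74

Planck volume: V_P = (ℏG/c³)^(3/2) = 4.224 × 10^-105 m³.
1.98 × 10^-30 / 4.224 × 10^-105 = 4.688 × 10^74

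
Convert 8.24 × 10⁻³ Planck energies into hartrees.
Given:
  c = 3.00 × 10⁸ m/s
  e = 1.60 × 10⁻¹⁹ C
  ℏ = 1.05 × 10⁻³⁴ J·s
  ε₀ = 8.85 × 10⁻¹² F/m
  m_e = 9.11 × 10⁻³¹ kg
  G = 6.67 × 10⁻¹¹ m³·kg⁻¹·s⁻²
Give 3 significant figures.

Planck energy: E_P = √(ℏc⁵/G) = 1.96 × 10⁹ J
hartree: E_h = m_e e⁴/(4πε₀ℏ)² = 4.38 × 10⁻¹⁸ J
8.24 × 10⁻³ × 1.96 × 10⁹ / 4.38 × 10⁻¹⁸ = 3.68 × 10²⁴

3.68 × 10²⁴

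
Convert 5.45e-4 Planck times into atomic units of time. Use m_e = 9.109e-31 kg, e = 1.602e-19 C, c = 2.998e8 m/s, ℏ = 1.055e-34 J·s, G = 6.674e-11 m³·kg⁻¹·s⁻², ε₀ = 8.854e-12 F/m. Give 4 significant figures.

Planck time: t_P = √(ℏG/c⁵) = 5.392e-44 s
atomic unit of time: τ_au = (4πε₀)²ℏ³/(m_e e⁴) = 2.423e-17 s
5.45e-4 × 5.392e-44 / 2.423e-17 = 1.213e-30

1.213e-30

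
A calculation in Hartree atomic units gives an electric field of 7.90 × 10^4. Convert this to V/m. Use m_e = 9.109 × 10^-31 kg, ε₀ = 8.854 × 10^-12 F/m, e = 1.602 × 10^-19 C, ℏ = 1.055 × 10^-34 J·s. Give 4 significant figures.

One atomic unit of electric field: E_au = E_h/(e a₀) = m_e²e⁵/((4πε₀)³ℏ⁴) = 5.131 × 10^11 V/m.
7.90 × 10^4 × 5.131 × 10^11 V/m = 4.053 × 10^16 V/m

4.053 × 10^16 V/m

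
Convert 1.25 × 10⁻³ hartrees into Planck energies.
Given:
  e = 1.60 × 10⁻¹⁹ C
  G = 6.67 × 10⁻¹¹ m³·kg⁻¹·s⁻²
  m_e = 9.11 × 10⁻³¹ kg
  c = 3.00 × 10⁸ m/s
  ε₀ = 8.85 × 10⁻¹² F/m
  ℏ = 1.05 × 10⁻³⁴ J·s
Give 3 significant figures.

hartree: E_h = m_e e⁴/(4πε₀ℏ)² = 4.38 × 10⁻¹⁸ J
Planck energy: E_P = √(ℏc⁵/G) = 1.96 × 10⁹ J
1.25 × 10⁻³ × 4.38 × 10⁻¹⁸ / 1.96 × 10⁹ = 2.80 × 10⁻³⁰

2.80 × 10⁻³⁰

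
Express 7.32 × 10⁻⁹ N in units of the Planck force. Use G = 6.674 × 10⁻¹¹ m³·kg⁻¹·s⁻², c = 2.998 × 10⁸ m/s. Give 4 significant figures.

Planck force: F_P = c⁴/G = 1.210 × 10⁴⁴ N.
7.32 × 10⁻⁹ / 1.210 × 10⁴⁴ = 6.047 × 10⁻⁵³

6.047 × 10⁻⁵³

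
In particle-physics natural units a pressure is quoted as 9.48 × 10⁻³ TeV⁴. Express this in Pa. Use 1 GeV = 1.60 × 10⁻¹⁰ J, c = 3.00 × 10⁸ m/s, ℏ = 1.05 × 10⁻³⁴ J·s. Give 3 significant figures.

1.99 × 10⁴⁷ Pa

Pressure is [E]/[L]³ = [E]⁴/(ℏc)³.
1 GeV⁴ → 1/(ℏc)³ × (1 GeV in J)⁴ = 2.10 × 10³⁷ Pa.
Convert the energy scale: 9.48 × 10⁻³ TeV⁴ = 9.48 × 10⁹ GeV⁴.
Result: 9.48 × 10⁹ × 2.10 × 10³⁷ = 1.99 × 10⁴⁷ Pa.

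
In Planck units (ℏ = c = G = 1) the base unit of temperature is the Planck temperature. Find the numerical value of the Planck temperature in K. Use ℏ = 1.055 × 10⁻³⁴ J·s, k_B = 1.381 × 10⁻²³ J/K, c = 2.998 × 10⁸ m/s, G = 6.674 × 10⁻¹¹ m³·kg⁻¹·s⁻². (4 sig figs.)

T_P = √(ℏc⁵/G) / k_B
  = √(3.828 × 10¹⁸) × 7.241 × 10²²
  = 1.417 × 10³² K

1.417 × 10³² K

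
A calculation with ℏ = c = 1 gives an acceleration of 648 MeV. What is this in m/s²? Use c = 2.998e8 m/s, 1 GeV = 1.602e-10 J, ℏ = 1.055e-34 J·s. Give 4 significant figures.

2.950e32 m/s²

Acceleration is [L]/[T]² = c·[E]/ℏ.
1 GeV → c/ℏ × (1 GeV in J) = 4.552e32 m/s².
Convert the energy scale: 648 MeV = 0.648 GeV.
Result: 0.648 × 4.552e32 = 2.950e32 m/s².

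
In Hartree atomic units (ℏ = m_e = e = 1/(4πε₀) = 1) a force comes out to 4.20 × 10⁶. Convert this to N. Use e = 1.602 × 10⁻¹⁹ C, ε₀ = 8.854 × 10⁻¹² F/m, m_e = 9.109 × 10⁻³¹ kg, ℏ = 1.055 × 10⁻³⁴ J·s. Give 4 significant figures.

One atomic unit of force: F_au = E_h/a₀ = m_e²e⁶/((4πε₀)³ℏ⁴) = 8.220 × 10⁻⁸ N.
4.20 × 10⁶ × 8.220 × 10⁻⁸ N = 0.3452 N

0.3452 N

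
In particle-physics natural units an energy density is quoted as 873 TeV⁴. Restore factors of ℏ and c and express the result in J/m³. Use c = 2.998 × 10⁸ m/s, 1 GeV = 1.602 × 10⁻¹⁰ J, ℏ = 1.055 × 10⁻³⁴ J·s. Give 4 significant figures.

1.817 × 10⁵² J/m³

[E]/[L]³ = [E]⁴/(ℏc)³; restore (ℏc)⁻³.
1 GeV⁴ → 1/(ℏc)³ × (1 GeV in J)⁴ = 2.082 × 10³⁷ J/m³.
Convert the energy scale: 873 TeV⁴ = 8.73 × 10¹⁴ GeV⁴.
Result: 8.73 × 10¹⁴ × 2.082 × 10³⁷ = 1.817 × 10⁵² J/m³.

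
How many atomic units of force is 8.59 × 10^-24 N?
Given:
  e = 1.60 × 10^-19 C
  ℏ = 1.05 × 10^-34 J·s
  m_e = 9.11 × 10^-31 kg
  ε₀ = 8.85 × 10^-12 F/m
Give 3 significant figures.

1.03 × 10^-16

atomic unit of force: F_au = E_h/a₀ = m_e²e⁶/((4πε₀)³ℏ⁴) = 8.33 × 10^-8 N.
8.59 × 10^-24 / 8.33 × 10^-8 = 1.03 × 10^-16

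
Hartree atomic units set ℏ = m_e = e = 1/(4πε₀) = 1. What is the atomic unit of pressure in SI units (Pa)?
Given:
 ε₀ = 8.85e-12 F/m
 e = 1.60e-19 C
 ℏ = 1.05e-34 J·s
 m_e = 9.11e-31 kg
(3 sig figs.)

3.01e13 Pa

Dimensional analysis gives P_au = E_h/a₀³ = m_e⁴e¹⁰/((4πε₀)⁵ℏ⁸).
E_h = 4.38e-18 J
a₀ = 5.26e-11 m
E_h/a₀³ = 3.01e13 Pa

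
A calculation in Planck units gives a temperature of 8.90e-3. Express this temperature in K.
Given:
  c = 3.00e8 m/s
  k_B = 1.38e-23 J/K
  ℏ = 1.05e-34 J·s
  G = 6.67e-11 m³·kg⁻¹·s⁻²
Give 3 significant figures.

1.26e30 K

One Planck temperature: T_P = √(ℏc⁵/G) / k_B = 1.42e32 K.
8.90e-3 × 1.42e32 K = 1.26e30 K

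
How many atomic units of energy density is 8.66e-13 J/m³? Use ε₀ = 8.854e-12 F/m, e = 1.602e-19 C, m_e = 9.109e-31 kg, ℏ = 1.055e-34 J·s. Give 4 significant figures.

2.956e-26

atomic unit of energy density: u_au = E_h/a₀³ = m_e⁴e¹⁰/((4πε₀)⁵ℏ⁸) = 2.929e13 J/m³.
8.66e-13 / 2.929e13 = 2.956e-26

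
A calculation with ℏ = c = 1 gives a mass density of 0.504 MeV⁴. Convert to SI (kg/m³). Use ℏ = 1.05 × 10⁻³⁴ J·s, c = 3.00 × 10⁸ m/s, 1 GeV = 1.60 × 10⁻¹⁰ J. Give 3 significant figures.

1.17 × 10⁸ kg/m³

Mass density is [E]/(c²[L]³) = [E]⁴/(ℏ³c⁵).
1 GeV⁴ → 1/(ℏ³c⁵) × (1 GeV in J)⁴ = 2.33 × 10²⁰ kg/m³.
Convert the energy scale: 0.504 MeV⁴ = 5.04 × 10⁻¹³ GeV⁴.
Result: 5.04 × 10⁻¹³ × 2.33 × 10²⁰ = 1.17 × 10⁸ kg/m³.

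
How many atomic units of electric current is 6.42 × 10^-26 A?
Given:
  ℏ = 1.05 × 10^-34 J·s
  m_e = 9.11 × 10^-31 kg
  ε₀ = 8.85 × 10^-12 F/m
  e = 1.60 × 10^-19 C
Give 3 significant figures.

9.62 × 10^-24

atomic unit of electric current: I_au = e E_h/ℏ = m_e e⁵/((4πε₀)²ℏ³) = 6.67 × 10^-3 A.
6.42 × 10^-26 / 6.67 × 10^-3 = 9.62 × 10^-24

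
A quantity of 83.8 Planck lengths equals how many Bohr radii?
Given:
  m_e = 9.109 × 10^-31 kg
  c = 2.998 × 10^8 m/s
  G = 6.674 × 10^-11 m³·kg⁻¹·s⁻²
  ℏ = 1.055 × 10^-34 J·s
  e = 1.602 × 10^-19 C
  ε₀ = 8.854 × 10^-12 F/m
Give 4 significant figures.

Planck length: ℓ_P = √(ℏG/c³) = 1.616 × 10^-35 m
Bohr radius: a₀ = 4πε₀ℏ²/(m_e e²) = 5.297 × 10^-11 m
83.8 × 1.616 × 10^-35 / 5.297 × 10^-11 = 2.557 × 10^-23

2.557 × 10^-23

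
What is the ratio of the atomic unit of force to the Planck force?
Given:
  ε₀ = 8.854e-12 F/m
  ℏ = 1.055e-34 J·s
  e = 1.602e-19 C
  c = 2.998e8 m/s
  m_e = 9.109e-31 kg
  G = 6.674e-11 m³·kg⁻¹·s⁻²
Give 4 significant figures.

atomic unit of force: F_au = E_h/a₀ = m_e²e⁶/((4πε₀)³ℏ⁴) = 8.220e-8 N
Planck force: F_P = c⁴/G = 1.210e44 N
ratio = 8.220e-8 / 1.210e44 = 6.791e-52

6.791e-52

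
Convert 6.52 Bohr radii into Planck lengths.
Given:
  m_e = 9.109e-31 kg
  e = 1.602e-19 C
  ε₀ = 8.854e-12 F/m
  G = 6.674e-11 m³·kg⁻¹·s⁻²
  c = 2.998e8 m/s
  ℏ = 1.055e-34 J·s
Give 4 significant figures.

2.137e25

Bohr radius: a₀ = 4πε₀ℏ²/(m_e e²) = 5.297e-11 m
Planck length: ℓ_P = √(ℏG/c³) = 1.616e-35 m
6.52 × 5.297e-11 / 1.616e-35 = 2.137e25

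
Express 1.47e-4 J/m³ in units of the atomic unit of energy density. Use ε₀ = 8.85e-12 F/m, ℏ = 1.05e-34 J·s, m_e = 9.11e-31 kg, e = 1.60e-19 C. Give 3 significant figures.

4.88e-18

atomic unit of energy density: u_au = E_h/a₀³ = m_e⁴e¹⁰/((4πε₀)⁵ℏ⁸) = 3.01e13 J/m³.
1.47e-4 / 3.01e13 = 4.88e-18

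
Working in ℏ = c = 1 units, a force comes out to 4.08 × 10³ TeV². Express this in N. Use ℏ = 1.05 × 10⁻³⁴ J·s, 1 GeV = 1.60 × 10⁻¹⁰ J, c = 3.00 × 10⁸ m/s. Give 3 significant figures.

3.32 × 10¹⁵ N

Force is [E]/[L] = [E]²/(ℏc); restore (ℏc)⁻¹.
1 GeV² → 1/(ℏc) × (1 GeV in J)² = 8.13 × 10⁵ N.
Convert the energy scale: 4.08 × 10³ TeV² = 4.08 × 10⁹ GeV².
Result: 4.08 × 10⁹ × 8.13 × 10⁵ = 3.32 × 10¹⁵ N.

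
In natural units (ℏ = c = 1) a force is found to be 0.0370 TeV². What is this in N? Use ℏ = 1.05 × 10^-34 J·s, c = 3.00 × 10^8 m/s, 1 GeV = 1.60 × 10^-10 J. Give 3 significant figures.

Force is [E]/[L] = [E]²/(ℏc); restore (ℏc)⁻¹.
1 GeV² → 1/(ℏc) × (1 GeV in J)² = 8.13 × 10^5 N.
Convert the energy scale: 0.0370 TeV² = 3.70 × 10^4 GeV².
Result: 3.70 × 10^4 × 8.13 × 10^5 = 3.01 × 10^10 N.

3.01 × 10^10 N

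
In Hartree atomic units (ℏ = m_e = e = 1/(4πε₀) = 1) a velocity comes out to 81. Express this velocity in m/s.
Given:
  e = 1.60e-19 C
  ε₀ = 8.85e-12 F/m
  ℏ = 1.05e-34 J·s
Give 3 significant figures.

One atomic unit of velocity: v_au = e²/(4πε₀ℏ) = 2.19e6 m/s.
81 × 2.19e6 m/s = 1.78e8 m/s

1.78e8 m/s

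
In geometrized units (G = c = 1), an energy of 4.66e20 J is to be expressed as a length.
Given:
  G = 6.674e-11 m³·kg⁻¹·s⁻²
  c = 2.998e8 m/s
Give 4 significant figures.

Energy → length via G/c⁴.
4.66e20 J × (G/c⁴) = 3.850e-24 m

3.850e-24 m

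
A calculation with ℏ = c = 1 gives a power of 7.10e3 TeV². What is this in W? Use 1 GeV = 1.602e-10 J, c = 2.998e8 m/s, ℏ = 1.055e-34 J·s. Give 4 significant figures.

1.727e24 W

Power is [E]/[T] = [E]²/ℏ.
1 GeV² → 1/ℏ × (1 GeV in J)² = 2.433e14 W.
Convert the energy scale: 7.10e3 TeV² = 7.10e9 GeV².
Result: 7.10e9 × 2.433e14 = 1.727e24 W.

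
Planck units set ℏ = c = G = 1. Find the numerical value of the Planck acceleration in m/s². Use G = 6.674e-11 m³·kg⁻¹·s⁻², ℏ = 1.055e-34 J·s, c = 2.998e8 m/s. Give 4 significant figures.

The unique combination of the constants set to 1 with dimensions of acceleration is a_P = √(c⁷/(ℏG)).
  = √(3.092e103)
  = 5.560e51 m/s²

5.560e51 m/s²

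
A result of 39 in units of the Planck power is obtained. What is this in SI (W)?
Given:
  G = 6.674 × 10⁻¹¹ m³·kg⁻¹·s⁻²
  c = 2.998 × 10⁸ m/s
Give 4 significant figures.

1.415 × 10⁵⁴ W

One Planck power: P_P = c⁵/G = 3.629 × 10⁵² W.
39 × 3.629 × 10⁵² W = 1.415 × 10⁵⁴ W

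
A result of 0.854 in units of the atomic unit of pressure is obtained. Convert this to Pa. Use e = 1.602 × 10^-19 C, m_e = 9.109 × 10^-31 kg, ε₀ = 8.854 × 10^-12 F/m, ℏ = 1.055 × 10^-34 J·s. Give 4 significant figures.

One atomic unit of pressure: P_au = E_h/a₀³ = m_e⁴e¹⁰/((4πε₀)⁵ℏ⁸) = 2.929 × 10^13 Pa.
0.854 × 2.929 × 10^13 Pa = 2.501 × 10^13 Pa

2.501 × 10^13 Pa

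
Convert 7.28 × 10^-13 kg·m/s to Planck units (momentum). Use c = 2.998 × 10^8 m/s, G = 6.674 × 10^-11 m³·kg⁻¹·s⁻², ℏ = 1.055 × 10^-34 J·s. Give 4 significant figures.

1.115 × 10^-13

Planck momentum: p_P = √(ℏc³/G) = 6.527 kg·m/s.
7.28 × 10^-13 / 6.527 = 1.115 × 10^-13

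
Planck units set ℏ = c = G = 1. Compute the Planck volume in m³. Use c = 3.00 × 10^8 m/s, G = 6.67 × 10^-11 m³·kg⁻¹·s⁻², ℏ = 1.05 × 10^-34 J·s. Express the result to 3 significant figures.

4.18 × 10^-105 m³

The unique combination of the constants set to 1 with dimensions of volume is V_P = (ℏG/c³)^(3/2).
  = √(1.75 × 10^-209)
  = 4.18 × 10^-105 m³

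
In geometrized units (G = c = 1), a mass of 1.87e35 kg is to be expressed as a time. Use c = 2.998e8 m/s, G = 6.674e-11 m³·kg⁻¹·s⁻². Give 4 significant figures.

Mass → time via G/c³.
1.87e35 kg × (G/c³) = 0.4632 s

0.4632 s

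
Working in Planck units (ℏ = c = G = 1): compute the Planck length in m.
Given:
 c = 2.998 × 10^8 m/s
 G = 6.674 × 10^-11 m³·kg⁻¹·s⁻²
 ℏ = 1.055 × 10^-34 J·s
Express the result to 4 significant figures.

1.616 × 10^-35 m

Dimensional analysis gives ℓ_P = √(ℏG/c³).
  = √(2.613 × 10^-70)
  = 1.616 × 10^-35 m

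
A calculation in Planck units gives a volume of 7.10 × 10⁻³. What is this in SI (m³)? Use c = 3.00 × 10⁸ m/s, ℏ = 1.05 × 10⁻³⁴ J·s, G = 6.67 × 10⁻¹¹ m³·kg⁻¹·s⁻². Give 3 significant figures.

2.97 × 10⁻¹⁰⁷ m³

One Planck volume: V_P = (ℏG/c³)^(3/2) = 4.18 × 10⁻¹⁰⁵ m³.
7.10 × 10⁻³ × 4.18 × 10⁻¹⁰⁵ m³ = 2.97 × 10⁻¹⁰⁷ m³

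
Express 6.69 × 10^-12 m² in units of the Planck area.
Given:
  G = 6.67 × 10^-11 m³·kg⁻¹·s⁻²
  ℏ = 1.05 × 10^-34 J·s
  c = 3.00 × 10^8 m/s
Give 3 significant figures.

Planck area: A_P = ℏG/c³ = 2.59 × 10^-70 m².
6.69 × 10^-12 / 2.59 × 10^-70 = 2.58 × 10^58

2.58 × 10^58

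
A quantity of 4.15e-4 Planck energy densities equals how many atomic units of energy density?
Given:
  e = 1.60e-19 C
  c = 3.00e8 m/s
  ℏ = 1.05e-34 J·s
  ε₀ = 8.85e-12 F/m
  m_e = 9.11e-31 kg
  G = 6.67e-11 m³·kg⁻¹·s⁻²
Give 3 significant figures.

6.45e96

Planck energy density: u_P = c⁷/(ℏG²) = 4.68e113 J/m³
atomic unit of energy density: u_au = E_h/a₀³ = m_e⁴e¹⁰/((4πε₀)⁵ℏ⁸) = 3.01e13 J/m³
4.15e-4 × 4.68e113 / 3.01e13 = 6.45e96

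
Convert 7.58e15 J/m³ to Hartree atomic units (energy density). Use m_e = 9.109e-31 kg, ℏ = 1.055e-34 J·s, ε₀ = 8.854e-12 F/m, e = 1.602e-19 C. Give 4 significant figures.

258.8

atomic unit of energy density: u_au = E_h/a₀³ = m_e⁴e¹⁰/((4πε₀)⁵ℏ⁸) = 2.929e13 J/m³.
7.58e15 / 2.929e13 = 258.8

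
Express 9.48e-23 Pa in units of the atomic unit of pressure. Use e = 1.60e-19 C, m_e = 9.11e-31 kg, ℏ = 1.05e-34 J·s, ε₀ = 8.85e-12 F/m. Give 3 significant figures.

3.15e-36

atomic unit of pressure: P_au = E_h/a₀³ = m_e⁴e¹⁰/((4πε₀)⁵ℏ⁸) = 3.01e13 Pa.
9.48e-23 / 3.01e13 = 3.15e-36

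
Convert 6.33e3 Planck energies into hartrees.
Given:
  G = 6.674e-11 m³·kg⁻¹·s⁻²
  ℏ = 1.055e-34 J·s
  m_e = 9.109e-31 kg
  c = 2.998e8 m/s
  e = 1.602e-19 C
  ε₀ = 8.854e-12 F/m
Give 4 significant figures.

2.844e30

Planck energy: E_P = √(ℏc⁵/G) = 1.957e9 J
hartree: E_h = m_e e⁴/(4πε₀ℏ)² = 4.354e-18 J
6.33e3 × 1.957e9 / 4.354e-18 = 2.844e30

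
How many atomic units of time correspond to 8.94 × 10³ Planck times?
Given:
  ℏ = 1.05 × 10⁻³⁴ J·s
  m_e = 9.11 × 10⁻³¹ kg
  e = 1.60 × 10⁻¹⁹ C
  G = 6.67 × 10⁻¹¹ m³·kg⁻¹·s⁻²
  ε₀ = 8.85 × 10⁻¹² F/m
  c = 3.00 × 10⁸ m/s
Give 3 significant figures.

2.00 × 10⁻²³

Planck time: t_P = √(ℏG/c⁵) = 5.37 × 10⁻⁴⁴ s
atomic unit of time: τ_au = (4πε₀)²ℏ³/(m_e e⁴) = 2.40 × 10⁻¹⁷ s
8.94 × 10³ × 5.37 × 10⁻⁴⁴ / 2.40 × 10⁻¹⁷ = 2.00 × 10⁻²³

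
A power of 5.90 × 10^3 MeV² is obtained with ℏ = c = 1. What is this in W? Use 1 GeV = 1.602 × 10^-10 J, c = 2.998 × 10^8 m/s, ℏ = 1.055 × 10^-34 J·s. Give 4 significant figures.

Power is [E]/[T] = [E]²/ℏ.
1 GeV² → 1/ℏ × (1 GeV in J)² = 2.433 × 10^14 W.
Convert the energy scale: 5.90 × 10^3 MeV² = 5.90 × 10^-3 GeV².
Result: 5.90 × 10^-3 × 2.433 × 10^14 = 1.435 × 10^12 W.

1.435 × 10^12 W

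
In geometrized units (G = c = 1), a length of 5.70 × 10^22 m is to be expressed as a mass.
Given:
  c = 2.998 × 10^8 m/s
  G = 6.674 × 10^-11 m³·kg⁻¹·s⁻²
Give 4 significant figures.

Length → mass via c²/G.
5.70 × 10^22 m × (c²/G) = 7.676 × 10^49 kg

7.676 × 10^49 kg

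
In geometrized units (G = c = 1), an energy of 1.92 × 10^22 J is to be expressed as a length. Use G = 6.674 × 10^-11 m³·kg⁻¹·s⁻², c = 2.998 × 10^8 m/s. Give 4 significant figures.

Energy → length via G/c⁴.
1.92 × 10^22 J × (G/c⁴) = 1.586 × 10^-22 m

1.586 × 10^-22 m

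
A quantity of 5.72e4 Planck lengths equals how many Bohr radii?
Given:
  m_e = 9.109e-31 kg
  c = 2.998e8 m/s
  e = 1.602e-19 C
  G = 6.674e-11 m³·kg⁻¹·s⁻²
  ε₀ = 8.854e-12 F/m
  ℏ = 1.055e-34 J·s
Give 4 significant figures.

1.745e-20

Planck length: ℓ_P = √(ℏG/c³) = 1.616e-35 m
Bohr radius: a₀ = 4πε₀ℏ²/(m_e e²) = 5.297e-11 m
5.72e4 × 1.616e-35 / 5.297e-11 = 1.745e-20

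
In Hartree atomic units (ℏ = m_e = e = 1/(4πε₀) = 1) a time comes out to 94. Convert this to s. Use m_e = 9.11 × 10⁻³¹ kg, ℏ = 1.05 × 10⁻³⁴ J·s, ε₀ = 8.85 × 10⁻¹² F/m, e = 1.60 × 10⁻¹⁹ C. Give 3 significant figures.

2.25 × 10⁻¹⁵ s

One atomic unit of time: τ_au = (4πε₀)²ℏ³/(m_e e⁴) = 2.40 × 10⁻¹⁷ s.
94 × 2.40 × 10⁻¹⁷ s = 2.25 × 10⁻¹⁵ s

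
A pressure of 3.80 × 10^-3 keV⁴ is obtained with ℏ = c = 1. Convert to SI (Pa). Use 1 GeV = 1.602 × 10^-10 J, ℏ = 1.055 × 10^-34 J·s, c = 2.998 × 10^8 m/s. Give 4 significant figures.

Pressure is [E]/[L]³ = [E]⁴/(ℏc)³.
1 GeV⁴ → 1/(ℏc)³ × (1 GeV in J)⁴ = 2.082 × 10^37 Pa.
Convert the energy scale: 3.80 × 10^-3 keV⁴ = 3.80 × 10^-27 GeV⁴.
Result: 3.80 × 10^-27 × 2.082 × 10^37 = 7.910 × 10^10 Pa.

7.910 × 10^10 Pa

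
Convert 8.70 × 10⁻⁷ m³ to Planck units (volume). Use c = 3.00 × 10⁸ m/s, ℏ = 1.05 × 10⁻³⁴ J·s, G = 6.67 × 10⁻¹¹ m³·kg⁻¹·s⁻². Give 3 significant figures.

Planck volume: V_P = (ℏG/c³)^(3/2) = 4.18 × 10⁻¹⁰⁵ m³.
8.70 × 10⁻⁷ / 4.18 × 10⁻¹⁰⁵ = 2.08 × 10⁹⁸

2.08 × 10⁹⁸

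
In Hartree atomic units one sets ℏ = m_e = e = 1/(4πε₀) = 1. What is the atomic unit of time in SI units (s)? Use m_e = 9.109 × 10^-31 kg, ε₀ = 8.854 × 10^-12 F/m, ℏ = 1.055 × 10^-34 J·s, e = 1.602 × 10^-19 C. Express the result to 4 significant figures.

2.423 × 10^-17 s

τ_au = (4πε₀)²ℏ³/(m_e e⁴)
E_h = 4.354 × 10^-18 J
ℏ/E_h = 2.423 × 10^-17 s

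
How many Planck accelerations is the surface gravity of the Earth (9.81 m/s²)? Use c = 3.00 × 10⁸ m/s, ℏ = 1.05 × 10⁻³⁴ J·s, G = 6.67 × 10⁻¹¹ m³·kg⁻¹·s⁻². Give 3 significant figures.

Planck acceleration: a_P = √(c⁷/(ℏG)) = 5.59 × 10⁵¹ m/s².
9.81 / 5.59 × 10⁵¹ = 1.76 × 10⁻⁵¹

1.76 × 10⁻⁵¹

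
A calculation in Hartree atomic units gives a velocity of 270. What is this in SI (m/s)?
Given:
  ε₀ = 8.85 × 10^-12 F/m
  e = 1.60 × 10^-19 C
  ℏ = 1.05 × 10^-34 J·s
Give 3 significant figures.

One atomic unit of velocity: v_au = e²/(4πε₀ℏ) = 2.19 × 10^6 m/s.
270 × 2.19 × 10^6 m/s = 5.92 × 10^8 m/s

5.92 × 10^8 m/s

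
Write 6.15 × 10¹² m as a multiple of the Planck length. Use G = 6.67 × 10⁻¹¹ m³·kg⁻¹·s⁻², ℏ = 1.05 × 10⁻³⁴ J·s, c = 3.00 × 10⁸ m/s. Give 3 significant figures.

3.82 × 10⁴⁷

Planck length: ℓ_P = √(ℏG/c³) = 1.61 × 10⁻³⁵ m.
6.15 × 10¹² / 1.61 × 10⁻³⁵ = 3.82 × 10⁴⁷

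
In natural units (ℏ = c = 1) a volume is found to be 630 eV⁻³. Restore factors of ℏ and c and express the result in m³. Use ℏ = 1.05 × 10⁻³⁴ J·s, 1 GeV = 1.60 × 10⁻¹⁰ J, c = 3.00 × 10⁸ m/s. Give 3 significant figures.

4.81 × 10⁻¹⁸ m³

Volume is [L]³ = [E]⁻³·(ℏc)³.
1 GeV⁻³ → (ℏc)³ × (1 GeV in J)⁻³ = 7.63 × 10⁻⁴⁸ m³.
Convert the energy scale: 630 eV⁻³ = 6.30 × 10²⁹ GeV⁻³.
Result: 6.30 × 10²⁹ × 7.63 × 10⁻⁴⁸ = 4.81 × 10⁻¹⁸ m³.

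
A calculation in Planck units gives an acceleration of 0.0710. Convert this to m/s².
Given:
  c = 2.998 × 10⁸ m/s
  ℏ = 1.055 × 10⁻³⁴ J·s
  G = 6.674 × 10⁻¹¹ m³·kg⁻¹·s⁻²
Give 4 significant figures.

3.948 × 10⁵⁰ m/s²

One Planck acceleration: a_P = √(c⁷/(ℏG)) = 5.560 × 10⁵¹ m/s².
0.0710 × 5.560 × 10⁵¹ m/s² = 3.948 × 10⁵⁰ m/s²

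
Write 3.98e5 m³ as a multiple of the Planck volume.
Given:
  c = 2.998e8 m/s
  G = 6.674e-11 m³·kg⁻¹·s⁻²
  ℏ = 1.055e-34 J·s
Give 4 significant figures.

Planck volume: V_P = (ℏG/c³)^(3/2) = 4.224e-105 m³.
3.98e5 / 4.224e-105 = 9.423e109

9.423e109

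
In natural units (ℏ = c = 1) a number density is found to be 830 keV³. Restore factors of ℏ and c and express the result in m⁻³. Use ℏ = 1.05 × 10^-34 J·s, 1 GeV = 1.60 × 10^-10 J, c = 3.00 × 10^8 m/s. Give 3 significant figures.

1.09 × 10^32 m⁻³

Number density is [L]⁻³ = [E]³/(ℏc)³.
1 GeV³ → 1/(ℏc)³ × (1 GeV in J)³ = 1.31 × 10^47 m⁻³.
Convert the energy scale: 830 keV³ = 8.30 × 10^-16 GeV³.
Result: 8.30 × 10^-16 × 1.31 × 10^47 = 1.09 × 10^32 m⁻³.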